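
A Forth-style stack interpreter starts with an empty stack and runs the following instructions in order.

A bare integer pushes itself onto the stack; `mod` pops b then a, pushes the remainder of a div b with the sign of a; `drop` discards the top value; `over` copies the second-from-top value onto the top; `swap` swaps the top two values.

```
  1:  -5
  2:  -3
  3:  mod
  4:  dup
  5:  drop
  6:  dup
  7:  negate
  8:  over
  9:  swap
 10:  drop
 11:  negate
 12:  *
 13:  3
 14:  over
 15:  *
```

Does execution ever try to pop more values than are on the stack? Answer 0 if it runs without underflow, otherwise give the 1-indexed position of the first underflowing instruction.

-5      [-5]
-3      [-5, -3]
mod     [-2]
dup     [-2, -2]
drop    [-2]
dup     [-2, -2]
negate  [-2, 2]
over    [-2, 2, -2]
swap    [-2, -2, 2]
drop    [-2, -2]
negate  [-2, 2]
*       [-4]
3       [-4, 3]
over    [-4, 3, -4]
*       [-4, -12]

0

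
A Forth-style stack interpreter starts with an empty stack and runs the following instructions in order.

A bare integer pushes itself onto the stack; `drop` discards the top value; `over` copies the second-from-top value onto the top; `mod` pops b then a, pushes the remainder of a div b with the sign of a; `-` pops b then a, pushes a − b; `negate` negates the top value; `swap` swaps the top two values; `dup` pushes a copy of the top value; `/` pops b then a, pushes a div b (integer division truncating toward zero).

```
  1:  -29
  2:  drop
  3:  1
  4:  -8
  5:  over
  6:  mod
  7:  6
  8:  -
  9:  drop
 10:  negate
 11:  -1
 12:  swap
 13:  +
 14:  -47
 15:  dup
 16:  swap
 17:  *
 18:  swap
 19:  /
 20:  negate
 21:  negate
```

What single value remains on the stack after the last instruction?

-29    → [-29]
drop   → []
1      → [1]
-8     → [1, -8]
over   → [1, -8, 1]
mod    → [1, 0]
6      → [1, 0, 6]
-      → [1, -6]
drop   → [1]
negate → [-1]
-1     → [-1, -1]
swap   → [-1, -1]
+      → [-2]
-47    → [-2, -47]
dup    → [-2, -47, -47]
swap   → [-2, -47, -47]
*      → [-2, 2209]
swap   → [2209, -2]
/      → [-1104]
negate → [1104]
negate → [-1104]

-1104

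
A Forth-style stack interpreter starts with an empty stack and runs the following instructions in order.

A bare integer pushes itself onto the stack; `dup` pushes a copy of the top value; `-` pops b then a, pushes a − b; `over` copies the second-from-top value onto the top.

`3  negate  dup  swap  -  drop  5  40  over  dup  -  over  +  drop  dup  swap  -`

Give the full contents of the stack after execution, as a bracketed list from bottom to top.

3      → [3]
negate → [-3]
dup    → [-3, -3]
swap   → [-3, -3]
-      → [0]
drop   → []
5      → [5]
40     → [5, 40]
over   → [5, 40, 5]
dup    → [5, 40, 5, 5]
-      → [5, 40, 0]
over   → [5, 40, 0, 40]
+      → [5, 40, 40]
drop   → [5, 40]
dup    → [5, 40, 40]
swap   → [5, 40, 40]
-      → [5, 0]

[5, 0]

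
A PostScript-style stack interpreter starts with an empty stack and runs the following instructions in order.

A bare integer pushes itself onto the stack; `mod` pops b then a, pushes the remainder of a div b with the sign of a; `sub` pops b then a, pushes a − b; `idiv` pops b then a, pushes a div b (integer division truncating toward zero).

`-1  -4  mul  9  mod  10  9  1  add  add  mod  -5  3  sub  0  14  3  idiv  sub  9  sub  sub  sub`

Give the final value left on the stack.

-1   -> [-1]
-4   -> [-1, -4]
mul  -> [4]
9    -> [4, 9]
mod  -> [4]
10   -> [4, 10]
9    -> [4, 10, 9]
1    -> [4, 10, 9, 1]
add  -> [4, 10, 10]
add  -> [4, 20]
mod  -> [4]
-5   -> [4, -5]
3    -> [4, -5, 3]
sub  -> [4, -8]
0    -> [4, -8, 0]
14   -> [4, -8, 0, 14]
3    -> [4, -8, 0, 14, 3]
idiv -> [4, -8, 0, 4]
sub  -> [4, -8, -4]
9    -> [4, -8, -4, 9]
sub  -> [4, -8, -13]
sub  -> [4, 5]
sub  -> [-1]

-1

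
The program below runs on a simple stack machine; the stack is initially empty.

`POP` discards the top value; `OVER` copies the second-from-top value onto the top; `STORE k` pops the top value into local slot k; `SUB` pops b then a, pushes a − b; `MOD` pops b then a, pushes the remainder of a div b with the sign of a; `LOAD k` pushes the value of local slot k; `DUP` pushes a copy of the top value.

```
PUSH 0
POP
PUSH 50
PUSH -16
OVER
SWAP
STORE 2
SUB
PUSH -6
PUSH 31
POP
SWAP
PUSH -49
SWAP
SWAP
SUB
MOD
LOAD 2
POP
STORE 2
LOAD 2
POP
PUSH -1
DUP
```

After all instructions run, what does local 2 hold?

-6

PUSH 0   → [0]
POP      → []
PUSH 50  → [50]
PUSH -16 → [50, -16]
OVER     → [50, -16, 50]
SWAP     → [50, 50, -16]
STORE 2  → [50, 50]
SUB      → [0]
PUSH -6  → [0, -6]
PUSH 31  → [0, -6, 31]
POP      → [0, -6]
SWAP     → [-6, 0]
PUSH -49 → [-6, 0, -49]
SWAP     → [-6, -49, 0]
SWAP     → [-6, 0, -49]
SUB      → [-6, 49]
MOD      → [-6]
LOAD 2   → [-6, -16]
POP      → [-6]
STORE 2  → []
LOAD 2   → [-6]
POP      → []
PUSH -1  → [-1]
DUP      → [-1, -1]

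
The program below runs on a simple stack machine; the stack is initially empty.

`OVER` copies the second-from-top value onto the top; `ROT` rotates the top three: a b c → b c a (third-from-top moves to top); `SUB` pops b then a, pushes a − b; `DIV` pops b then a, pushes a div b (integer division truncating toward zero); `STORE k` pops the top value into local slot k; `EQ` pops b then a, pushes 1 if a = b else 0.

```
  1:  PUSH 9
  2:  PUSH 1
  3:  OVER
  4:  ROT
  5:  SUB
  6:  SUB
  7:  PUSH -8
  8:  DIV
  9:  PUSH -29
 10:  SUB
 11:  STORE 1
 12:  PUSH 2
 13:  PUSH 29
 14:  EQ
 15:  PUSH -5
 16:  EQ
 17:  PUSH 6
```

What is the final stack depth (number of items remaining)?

PUSH 9   : [9]
PUSH 1   : [9, 1]
OVER     : [9, 1, 9]
ROT      : [1, 9, 9]
SUB      : [1, 0]
SUB      : [1]
PUSH -8  : [1, -8]
DIV      : [0]
PUSH -29 : [0, -29]
SUB      : [29]
STORE 1  : []
PUSH 2   : [2]
PUSH 29  : [2, 29]
EQ       : [0]
PUSH -5  : [0, -5]
EQ       : [0]
PUSH 6   : [0, 6]

2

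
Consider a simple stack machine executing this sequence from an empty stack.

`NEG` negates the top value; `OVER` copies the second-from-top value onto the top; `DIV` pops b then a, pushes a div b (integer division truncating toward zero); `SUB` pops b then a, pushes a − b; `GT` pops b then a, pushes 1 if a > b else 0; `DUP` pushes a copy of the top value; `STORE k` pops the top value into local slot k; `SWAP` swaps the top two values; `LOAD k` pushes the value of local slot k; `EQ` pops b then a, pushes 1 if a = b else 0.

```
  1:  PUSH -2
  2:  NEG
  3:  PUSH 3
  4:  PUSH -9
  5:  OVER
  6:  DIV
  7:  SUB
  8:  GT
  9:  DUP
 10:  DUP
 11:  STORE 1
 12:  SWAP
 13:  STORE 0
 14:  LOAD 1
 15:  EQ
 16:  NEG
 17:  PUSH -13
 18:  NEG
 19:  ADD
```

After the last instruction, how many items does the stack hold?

1

PUSH -2   [-2]
NEG       [2]
PUSH 3    [2, 3]
PUSH -9   [2, 3, -9]
OVER      [2, 3, -9, 3]
DIV       [2, 3, -3]
SUB       [2, 6]
GT        [0]
DUP       [0, 0]
DUP       [0, 0, 0]
STORE 1   [0, 0]
SWAP      [0, 0]
STORE 0   [0]
LOAD 1    [0, 0]
EQ        [1]
NEG       [-1]
PUSH -13  [-1, -13]
NEG       [-1, 13]
ADD       [12]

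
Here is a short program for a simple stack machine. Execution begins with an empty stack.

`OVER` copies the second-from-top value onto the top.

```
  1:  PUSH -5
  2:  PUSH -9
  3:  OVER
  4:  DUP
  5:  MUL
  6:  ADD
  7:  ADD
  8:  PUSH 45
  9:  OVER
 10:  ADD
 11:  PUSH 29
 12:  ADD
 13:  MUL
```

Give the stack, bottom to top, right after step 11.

[11, 56, 29]

PUSH -5  -5
PUSH -9  -5 -9
OVER     -5 -9 -5
DUP      -5 -9 -5 -5
MUL      -5 -9 25
ADD      -5 16
ADD      11
PUSH 45  11 45
OVER     11 45 11
ADD      11 56
PUSH 29  11 56 29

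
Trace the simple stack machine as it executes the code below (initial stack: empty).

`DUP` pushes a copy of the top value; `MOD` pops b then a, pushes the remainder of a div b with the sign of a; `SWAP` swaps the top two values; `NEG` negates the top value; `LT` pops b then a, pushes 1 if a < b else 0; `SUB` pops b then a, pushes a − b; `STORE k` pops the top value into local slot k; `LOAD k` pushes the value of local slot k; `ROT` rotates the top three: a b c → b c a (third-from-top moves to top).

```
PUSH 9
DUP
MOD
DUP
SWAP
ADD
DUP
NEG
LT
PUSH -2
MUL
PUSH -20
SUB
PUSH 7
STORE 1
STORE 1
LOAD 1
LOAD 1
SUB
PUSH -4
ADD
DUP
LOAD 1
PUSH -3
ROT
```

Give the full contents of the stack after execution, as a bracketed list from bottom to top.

PUSH 9   -> 9
DUP      -> 9 9
MOD      -> 0
DUP      -> 0 0
SWAP     -> 0 0
ADD      -> 0
DUP      -> 0 0
NEG      -> 0 0
LT       -> 0
PUSH -2  -> 0 -2
MUL      -> 0
PUSH -20 -> 0 -20
SUB      -> 20
PUSH 7   -> 20 7
STORE 1  -> 20
STORE 1  -> (empty)
LOAD 1   -> 20
LOAD 1   -> 20 20
SUB      -> 0
PUSH -4  -> 0 -4
ADD      -> -4
DUP      -> -4 -4
LOAD 1   -> -4 -4 20
PUSH -3  -> -4 -4 20 -3
ROT      -> -4 20 -3 -4

[-4, 20, -3, -4]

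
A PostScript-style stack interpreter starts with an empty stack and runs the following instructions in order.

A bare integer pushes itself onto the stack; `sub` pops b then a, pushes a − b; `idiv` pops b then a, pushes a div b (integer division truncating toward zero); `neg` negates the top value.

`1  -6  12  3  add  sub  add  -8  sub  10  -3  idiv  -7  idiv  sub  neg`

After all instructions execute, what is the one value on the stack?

1     [1]
-6    [1, -6]
12    [1, -6, 12]
3     [1, -6, 12, 3]
add   [1, -6, 15]
sub   [1, -21]
add   [-20]
-8    [-20, -8]
sub   [-12]
10    [-12, 10]
-3    [-12, 10, -3]
idiv  [-12, -3]
-7    [-12, -3, -7]
idiv  [-12, 0]
sub   [-12]
neg   [12]

12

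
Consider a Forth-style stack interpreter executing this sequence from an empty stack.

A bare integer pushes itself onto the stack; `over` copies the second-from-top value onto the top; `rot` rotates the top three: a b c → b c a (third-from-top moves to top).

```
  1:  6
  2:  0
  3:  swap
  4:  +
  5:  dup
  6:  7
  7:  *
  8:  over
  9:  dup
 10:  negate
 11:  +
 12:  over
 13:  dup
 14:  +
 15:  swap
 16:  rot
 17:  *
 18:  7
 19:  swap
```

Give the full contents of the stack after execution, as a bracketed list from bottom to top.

6      : [6]
0      : [6, 0]
swap   : [0, 6]
+      : [6]
dup    : [6, 6]
7      : [6, 6, 7]
*      : [6, 42]
over   : [6, 42, 6]
dup    : [6, 42, 6, 6]
negate : [6, 42, 6, -6]
+      : [6, 42, 0]
over   : [6, 42, 0, 42]
dup    : [6, 42, 0, 42, 42]
+      : [6, 42, 0, 84]
swap   : [6, 42, 84, 0]
rot    : [6, 84, 0, 42]
*      : [6, 84, 0]
7      : [6, 84, 0, 7]
swap   : [6, 84, 7, 0]

[6, 84, 7, 0]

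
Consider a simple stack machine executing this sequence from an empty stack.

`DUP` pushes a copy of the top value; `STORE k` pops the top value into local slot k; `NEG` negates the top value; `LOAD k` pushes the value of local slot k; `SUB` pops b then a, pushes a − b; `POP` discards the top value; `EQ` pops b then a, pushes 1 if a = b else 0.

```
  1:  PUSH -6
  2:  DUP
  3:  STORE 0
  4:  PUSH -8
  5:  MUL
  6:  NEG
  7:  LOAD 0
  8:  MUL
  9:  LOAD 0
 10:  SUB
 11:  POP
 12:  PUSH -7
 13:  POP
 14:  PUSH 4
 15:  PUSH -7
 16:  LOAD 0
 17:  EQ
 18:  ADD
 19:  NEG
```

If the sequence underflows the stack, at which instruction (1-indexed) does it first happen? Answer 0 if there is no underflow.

0

PUSH -6 : [-6]
DUP     : [-6, -6]
STORE 0 : [-6]
PUSH -8 : [-6, -8]
MUL     : [48]
NEG     : [-48]
LOAD 0  : [-48, -6]
MUL     : [288]
LOAD 0  : [288, -6]
SUB     : [294]
POP     : []
PUSH -7 : [-7]
POP     : []
PUSH 4  : [4]
PUSH -7 : [4, -7]
LOAD 0  : [4, -7, -6]
EQ      : [4, 0]
ADD     : [4]
NEG     : [-4]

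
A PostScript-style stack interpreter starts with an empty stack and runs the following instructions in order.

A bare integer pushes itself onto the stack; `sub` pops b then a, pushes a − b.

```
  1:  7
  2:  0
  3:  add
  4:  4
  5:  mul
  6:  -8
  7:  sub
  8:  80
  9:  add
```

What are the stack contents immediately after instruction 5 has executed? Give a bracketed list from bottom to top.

[28]

7   → [7]
0   → [7, 0]
add → [7]
4   → [7, 4]
mul → [28]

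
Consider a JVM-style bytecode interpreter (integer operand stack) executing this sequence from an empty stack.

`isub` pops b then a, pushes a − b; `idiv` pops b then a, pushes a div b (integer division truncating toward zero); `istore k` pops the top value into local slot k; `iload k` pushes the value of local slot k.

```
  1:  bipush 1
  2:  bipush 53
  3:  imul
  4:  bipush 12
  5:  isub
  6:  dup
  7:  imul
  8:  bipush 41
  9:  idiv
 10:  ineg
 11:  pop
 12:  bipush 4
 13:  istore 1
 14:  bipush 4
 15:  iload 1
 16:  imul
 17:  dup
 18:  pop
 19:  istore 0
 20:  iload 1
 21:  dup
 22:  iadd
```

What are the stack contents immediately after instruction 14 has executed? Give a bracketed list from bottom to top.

bipush 1  → [1]
bipush 53 → [1, 53]
imul      → [53]
bipush 12 → [53, 12]
isub      → [41]
dup       → [41, 41]
imul      → [1681]
bipush 41 → [1681, 41]
idiv      → [41]
ineg      → [-41]
pop       → []
bipush 4  → [4]
istore 1  → []
bipush 4  → [4]

[4]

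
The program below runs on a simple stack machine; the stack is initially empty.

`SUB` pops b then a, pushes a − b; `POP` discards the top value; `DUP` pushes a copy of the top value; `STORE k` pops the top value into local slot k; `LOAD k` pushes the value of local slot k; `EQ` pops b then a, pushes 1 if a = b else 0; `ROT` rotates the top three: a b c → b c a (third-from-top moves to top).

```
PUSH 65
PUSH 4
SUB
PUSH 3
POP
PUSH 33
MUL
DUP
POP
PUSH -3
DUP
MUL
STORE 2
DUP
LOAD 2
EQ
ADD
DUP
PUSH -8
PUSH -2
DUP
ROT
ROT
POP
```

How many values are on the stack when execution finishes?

4

PUSH 65  65
PUSH 4   65 4
SUB      61
PUSH 3   61 3
POP      61
PUSH 33  61 33
MUL      2013
DUP      2013 2013
POP      2013
PUSH -3  2013 -3
DUP      2013 -3 -3
MUL      2013 9
STORE 2  2013
DUP      2013 2013
LOAD 2   2013 2013 9
EQ       2013 0
ADD      2013
DUP      2013 2013
PUSH -8  2013 2013 -8
PUSH -2  2013 2013 -8 -2
DUP      2013 2013 -8 -2 -2
ROT      2013 2013 -2 -2 -8
ROT      2013 2013 -2 -8 -2
POP      2013 2013 -2 -8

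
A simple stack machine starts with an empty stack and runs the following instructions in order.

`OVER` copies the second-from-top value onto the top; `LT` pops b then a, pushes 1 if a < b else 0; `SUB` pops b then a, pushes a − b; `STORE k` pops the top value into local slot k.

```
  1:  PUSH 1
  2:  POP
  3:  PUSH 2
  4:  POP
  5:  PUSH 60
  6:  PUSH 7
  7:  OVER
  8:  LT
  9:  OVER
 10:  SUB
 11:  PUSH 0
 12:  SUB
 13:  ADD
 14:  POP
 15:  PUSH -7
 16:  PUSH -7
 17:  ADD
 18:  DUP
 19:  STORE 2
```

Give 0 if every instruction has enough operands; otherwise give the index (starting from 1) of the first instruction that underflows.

0

PUSH 1   1
POP      (empty)
PUSH 2   2
POP      (empty)
PUSH 60  60
PUSH 7   60 7
OVER     60 7 60
LT       60 1
OVER     60 1 60
SUB      60 -59
PUSH 0   60 -59 0
SUB      60 -59
ADD      1
POP      (empty)
PUSH -7  -7
PUSH -7  -7 -7
ADD      -14
DUP      -14 -14
STORE 2  -14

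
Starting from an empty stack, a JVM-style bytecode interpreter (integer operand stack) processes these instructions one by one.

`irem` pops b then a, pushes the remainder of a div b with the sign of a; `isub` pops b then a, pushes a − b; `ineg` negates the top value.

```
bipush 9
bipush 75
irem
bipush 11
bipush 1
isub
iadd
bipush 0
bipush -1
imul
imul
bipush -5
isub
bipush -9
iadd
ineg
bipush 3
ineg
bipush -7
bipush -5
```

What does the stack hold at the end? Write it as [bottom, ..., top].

[4, -3, -7, -5]

bipush 9   [9]
bipush 75  [9, 75]
irem       [9]
bipush 11  [9, 11]
bipush 1   [9, 11, 1]
isub       [9, 10]
iadd       [19]
bipush 0   [19, 0]
bipush -1  [19, 0, -1]
imul       [19, 0]
imul       [0]
bipush -5  [0, -5]
isub       [5]
bipush -9  [5, -9]
iadd       [-4]
ineg       [4]
bipush 3   [4, 3]
ineg       [4, -3]
bipush -7  [4, -3, -7]
bipush -5  [4, -3, -7, -5]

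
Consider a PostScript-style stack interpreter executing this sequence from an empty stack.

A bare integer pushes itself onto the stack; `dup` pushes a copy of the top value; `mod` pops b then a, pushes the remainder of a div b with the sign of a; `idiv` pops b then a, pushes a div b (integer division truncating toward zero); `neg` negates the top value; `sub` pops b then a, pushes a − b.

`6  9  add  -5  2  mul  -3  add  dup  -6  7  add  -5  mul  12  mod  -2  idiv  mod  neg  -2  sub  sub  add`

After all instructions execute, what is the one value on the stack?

6     [6]
9     [6, 9]
add   [15]
-5    [15, -5]
2     [15, -5, 2]
mul   [15, -10]
-3    [15, -10, -3]
add   [15, -13]
dup   [15, -13, -13]
-6    [15, -13, -13, -6]
7     [15, -13, -13, -6, 7]
add   [15, -13, -13, 1]
-5    [15, -13, -13, 1, -5]
mul   [15, -13, -13, -5]
12    [15, -13, -13, -5, 12]
mod   [15, -13, -13, -5]
-2    [15, -13, -13, -5, -2]
idiv  [15, -13, -13, 2]
mod   [15, -13, -1]
neg   [15, -13, 1]
-2    [15, -13, 1, -2]
sub   [15, -13, 3]
sub   [15, -16]
add   [-1]

-1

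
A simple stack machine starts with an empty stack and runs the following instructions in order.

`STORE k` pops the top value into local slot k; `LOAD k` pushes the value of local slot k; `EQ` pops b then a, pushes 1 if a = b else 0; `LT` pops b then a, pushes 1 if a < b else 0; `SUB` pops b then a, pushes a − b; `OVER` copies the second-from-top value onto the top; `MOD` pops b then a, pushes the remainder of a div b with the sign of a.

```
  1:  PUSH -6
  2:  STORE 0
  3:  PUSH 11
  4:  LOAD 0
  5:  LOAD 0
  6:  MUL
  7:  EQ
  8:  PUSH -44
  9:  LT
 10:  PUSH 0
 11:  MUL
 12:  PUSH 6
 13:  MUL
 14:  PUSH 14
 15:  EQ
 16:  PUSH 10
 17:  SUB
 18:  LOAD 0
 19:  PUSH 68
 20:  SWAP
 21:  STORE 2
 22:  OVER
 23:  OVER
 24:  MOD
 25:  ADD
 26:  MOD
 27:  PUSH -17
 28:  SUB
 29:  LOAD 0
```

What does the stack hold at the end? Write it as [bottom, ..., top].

[7, -6]

PUSH -6  -> -6
STORE 0  -> (empty)
PUSH 11  -> 11
LOAD 0   -> 11 -6
LOAD 0   -> 11 -6 -6
MUL      -> 11 36
EQ       -> 0
PUSH -44 -> 0 -44
LT       -> 0
PUSH 0   -> 0 0
MUL      -> 0
PUSH 6   -> 0 6
MUL      -> 0
PUSH 14  -> 0 14
EQ       -> 0
PUSH 10  -> 0 10
SUB      -> -10
LOAD 0   -> -10 -6
PUSH 68  -> -10 -6 68
SWAP     -> -10 68 -6
STORE 2  -> -10 68
OVER     -> -10 68 -10
OVER     -> -10 68 -10 68
MOD      -> -10 68 -10
ADD      -> -10 58
MOD      -> -10
PUSH -17 -> -10 -17
SUB      -> 7
LOAD 0   -> 7 -6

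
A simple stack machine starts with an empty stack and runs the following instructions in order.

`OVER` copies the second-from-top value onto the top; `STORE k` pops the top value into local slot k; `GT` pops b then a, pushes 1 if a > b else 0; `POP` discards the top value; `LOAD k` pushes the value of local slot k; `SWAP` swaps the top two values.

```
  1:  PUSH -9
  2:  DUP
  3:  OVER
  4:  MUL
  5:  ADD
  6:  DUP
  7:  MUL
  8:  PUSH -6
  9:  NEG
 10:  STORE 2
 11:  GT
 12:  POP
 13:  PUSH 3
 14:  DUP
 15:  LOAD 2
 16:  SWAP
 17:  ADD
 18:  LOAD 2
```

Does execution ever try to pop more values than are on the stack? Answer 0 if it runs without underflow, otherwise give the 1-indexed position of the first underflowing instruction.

11

PUSH -9 : [-9]
DUP     : [-9, -9]
OVER    : [-9, -9, -9]
MUL     : [-9, 81]
ADD     : [72]
DUP     : [72, 72]
MUL     : [5184]
PUSH -6 : [5184, -6]
NEG     : [5184, 6]
STORE 2 : [5184]
GT  — needs 2 operands, stack has 1 → underflow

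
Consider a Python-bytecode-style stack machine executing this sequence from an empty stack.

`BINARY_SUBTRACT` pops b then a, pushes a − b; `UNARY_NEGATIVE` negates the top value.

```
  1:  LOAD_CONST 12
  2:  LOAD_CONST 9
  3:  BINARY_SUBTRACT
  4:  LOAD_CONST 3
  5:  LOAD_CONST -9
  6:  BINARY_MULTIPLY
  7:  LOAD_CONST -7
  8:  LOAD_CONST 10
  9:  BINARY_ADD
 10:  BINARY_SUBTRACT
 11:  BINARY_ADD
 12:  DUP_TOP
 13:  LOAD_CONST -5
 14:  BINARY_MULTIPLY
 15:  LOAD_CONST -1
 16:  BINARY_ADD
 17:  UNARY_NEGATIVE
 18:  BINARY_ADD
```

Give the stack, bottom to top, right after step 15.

LOAD_CONST 12    [12]
LOAD_CONST 9     [12, 9]
BINARY_SUBTRACT  [3]
LOAD_CONST 3     [3, 3]
LOAD_CONST -9    [3, 3, -9]
BINARY_MULTIPLY  [3, -27]
LOAD_CONST -7    [3, -27, -7]
LOAD_CONST 10    [3, -27, -7, 10]
BINARY_ADD       [3, -27, 3]
BINARY_SUBTRACT  [3, -30]
BINARY_ADD       [-27]
DUP_TOP          [-27, -27]
LOAD_CONST -5    [-27, -27, -5]
BINARY_MULTIPLY  [-27, 135]
LOAD_CONST -1    [-27, 135, -1]

[-27, 135, -1]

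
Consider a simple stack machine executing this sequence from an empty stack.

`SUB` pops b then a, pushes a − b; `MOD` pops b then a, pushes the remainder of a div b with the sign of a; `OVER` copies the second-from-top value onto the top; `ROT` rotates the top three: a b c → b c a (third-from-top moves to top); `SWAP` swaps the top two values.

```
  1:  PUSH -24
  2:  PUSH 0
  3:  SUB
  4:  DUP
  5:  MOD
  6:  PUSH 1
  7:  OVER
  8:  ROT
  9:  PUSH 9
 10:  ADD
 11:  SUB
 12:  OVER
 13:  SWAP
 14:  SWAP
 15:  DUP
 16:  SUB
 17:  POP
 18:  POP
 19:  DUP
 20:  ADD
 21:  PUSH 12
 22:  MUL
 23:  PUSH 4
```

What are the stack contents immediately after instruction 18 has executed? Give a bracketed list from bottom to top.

PUSH -24  -24
PUSH 0    -24 0
SUB       -24
DUP       -24 -24
MOD       0
PUSH 1    0 1
OVER      0 1 0
ROT       1 0 0
PUSH 9    1 0 0 9
ADD       1 0 9
SUB       1 -9
OVER      1 -9 1
SWAP      1 1 -9
SWAP      1 -9 1
DUP       1 -9 1 1
SUB       1 -9 0
POP       1 -9
POP       1

[1]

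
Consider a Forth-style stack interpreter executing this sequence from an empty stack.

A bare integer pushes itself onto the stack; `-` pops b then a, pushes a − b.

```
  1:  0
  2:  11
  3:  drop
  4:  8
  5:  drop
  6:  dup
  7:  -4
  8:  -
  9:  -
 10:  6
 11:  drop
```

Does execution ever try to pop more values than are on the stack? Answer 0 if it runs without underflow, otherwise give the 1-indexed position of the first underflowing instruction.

0    : [0]
11   : [0, 11]
drop : [0]
8    : [0, 8]
drop : [0]
dup  : [0, 0]
-4   : [0, 0, -4]
-    : [0, 4]
-    : [-4]
6    : [-4, 6]
drop : [-4]

0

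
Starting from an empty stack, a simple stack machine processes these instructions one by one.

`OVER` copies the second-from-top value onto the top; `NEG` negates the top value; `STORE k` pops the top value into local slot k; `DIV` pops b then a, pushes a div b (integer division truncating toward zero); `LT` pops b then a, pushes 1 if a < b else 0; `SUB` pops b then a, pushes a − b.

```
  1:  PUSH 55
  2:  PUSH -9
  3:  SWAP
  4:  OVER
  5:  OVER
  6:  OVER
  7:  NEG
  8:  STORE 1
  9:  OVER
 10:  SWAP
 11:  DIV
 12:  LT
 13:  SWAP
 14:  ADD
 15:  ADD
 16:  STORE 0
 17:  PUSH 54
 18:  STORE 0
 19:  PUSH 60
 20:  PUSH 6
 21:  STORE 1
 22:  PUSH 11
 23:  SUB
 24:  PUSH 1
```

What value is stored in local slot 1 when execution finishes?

6

PUSH 55 -> 55
PUSH -9 -> 55 -9
SWAP    -> -9 55
OVER    -> -9 55 -9
OVER    -> -9 55 -9 55
OVER    -> -9 55 -9 55 -9
NEG     -> -9 55 -9 55 9
STORE 1 -> -9 55 -9 55
OVER    -> -9 55 -9 55 -9
SWAP    -> -9 55 -9 -9 55
DIV     -> -9 55 -9 0
LT      -> -9 55 1
SWAP    -> -9 1 55
ADD     -> -9 56
ADD     -> 47
STORE 0 -> (empty)
PUSH 54 -> 54
STORE 0 -> (empty)
PUSH 60 -> 60
PUSH 6  -> 60 6
STORE 1 -> 60
PUSH 11 -> 60 11
SUB     -> 49
PUSH 1  -> 49 1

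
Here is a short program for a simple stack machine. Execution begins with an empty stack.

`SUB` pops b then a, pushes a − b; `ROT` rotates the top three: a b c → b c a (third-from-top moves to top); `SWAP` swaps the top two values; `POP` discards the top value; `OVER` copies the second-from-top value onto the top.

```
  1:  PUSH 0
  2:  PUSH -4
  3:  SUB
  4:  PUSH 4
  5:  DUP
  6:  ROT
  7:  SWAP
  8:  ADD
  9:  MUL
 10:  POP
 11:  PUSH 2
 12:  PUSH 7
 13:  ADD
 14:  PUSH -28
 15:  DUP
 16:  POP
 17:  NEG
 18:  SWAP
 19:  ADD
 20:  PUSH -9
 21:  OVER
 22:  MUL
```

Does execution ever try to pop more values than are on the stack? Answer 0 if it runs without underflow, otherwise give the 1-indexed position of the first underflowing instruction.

PUSH 0    [0]
PUSH -4   [0, -4]
SUB       [4]
PUSH 4    [4, 4]
DUP       [4, 4, 4]
ROT       [4, 4, 4]
SWAP      [4, 4, 4]
ADD       [4, 8]
MUL       [32]
POP       []
PUSH 2    [2]
PUSH 7    [2, 7]
ADD       [9]
PUSH -28  [9, -28]
DUP       [9, -28, -28]
POP       [9, -28]
NEG       [9, 28]
SWAP      [28, 9]
ADD       [37]
PUSH -9   [37, -9]
OVER      [37, -9, 37]
MUL       [37, -333]

0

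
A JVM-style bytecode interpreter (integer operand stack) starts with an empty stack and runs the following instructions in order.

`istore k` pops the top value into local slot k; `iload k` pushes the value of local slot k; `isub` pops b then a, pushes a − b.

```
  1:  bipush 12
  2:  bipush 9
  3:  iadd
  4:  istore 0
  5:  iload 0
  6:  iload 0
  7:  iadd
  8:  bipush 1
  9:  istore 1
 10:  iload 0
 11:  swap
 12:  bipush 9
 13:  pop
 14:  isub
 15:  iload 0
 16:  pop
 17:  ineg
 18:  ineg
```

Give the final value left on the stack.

-21

bipush 12 : 12
bipush 9  : 12 9
iadd      : 21
istore 0  : (empty)
iload 0   : 21
iload 0   : 21 21
iadd      : 42
bipush 1  : 42 1
istore 1  : 42
iload 0   : 42 21
swap      : 21 42
bipush 9  : 21 42 9
pop       : 21 42
isub      : -21
iload 0   : -21 21
pop       : -21
ineg      : 21
ineg      : -21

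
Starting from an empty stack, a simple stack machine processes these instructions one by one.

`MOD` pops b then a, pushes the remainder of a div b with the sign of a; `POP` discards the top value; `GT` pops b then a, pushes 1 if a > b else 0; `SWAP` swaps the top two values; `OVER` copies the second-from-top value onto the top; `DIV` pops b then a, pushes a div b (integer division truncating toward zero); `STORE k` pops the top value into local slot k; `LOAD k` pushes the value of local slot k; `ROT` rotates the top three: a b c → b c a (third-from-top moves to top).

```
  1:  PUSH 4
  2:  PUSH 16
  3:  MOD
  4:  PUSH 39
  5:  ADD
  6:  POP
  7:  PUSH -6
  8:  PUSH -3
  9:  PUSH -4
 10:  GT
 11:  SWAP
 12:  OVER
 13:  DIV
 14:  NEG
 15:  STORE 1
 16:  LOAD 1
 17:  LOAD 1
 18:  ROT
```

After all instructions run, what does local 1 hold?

PUSH 4  -> 4
PUSH 16 -> 4 16
MOD     -> 4
PUSH 39 -> 4 39
ADD     -> 43
POP     -> (empty)
PUSH -6 -> -6
PUSH -3 -> -6 -3
PUSH -4 -> -6 -3 -4
GT      -> -6 1
SWAP    -> 1 -6
OVER    -> 1 -6 1
DIV     -> 1 -6
NEG     -> 1 6
STORE 1 -> 1
LOAD 1  -> 1 6
LOAD 1  -> 1 6 6
ROT     -> 6 6 1

6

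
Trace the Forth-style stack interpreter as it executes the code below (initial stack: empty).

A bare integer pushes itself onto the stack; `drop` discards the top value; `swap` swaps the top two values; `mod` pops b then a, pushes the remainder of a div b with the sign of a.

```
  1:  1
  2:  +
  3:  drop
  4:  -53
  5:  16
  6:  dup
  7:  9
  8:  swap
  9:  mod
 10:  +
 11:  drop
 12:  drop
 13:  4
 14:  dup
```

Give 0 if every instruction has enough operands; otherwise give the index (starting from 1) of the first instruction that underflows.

1  [1]
+  — needs 2 operands, stack has 1 → underflow

2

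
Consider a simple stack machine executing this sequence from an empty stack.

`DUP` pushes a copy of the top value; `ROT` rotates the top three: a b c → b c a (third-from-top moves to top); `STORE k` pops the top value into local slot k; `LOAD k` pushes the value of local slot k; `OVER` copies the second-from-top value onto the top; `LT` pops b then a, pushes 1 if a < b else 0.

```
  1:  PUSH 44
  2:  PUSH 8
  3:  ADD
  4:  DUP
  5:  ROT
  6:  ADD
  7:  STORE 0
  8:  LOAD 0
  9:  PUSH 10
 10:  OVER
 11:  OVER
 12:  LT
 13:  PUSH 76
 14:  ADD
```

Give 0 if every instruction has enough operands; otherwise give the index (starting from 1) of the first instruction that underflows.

5

PUSH 44 : 44
PUSH 8  : 44 8
ADD     : 52
DUP     : 52 52
ROT  — needs 3 operands, stack has 2 → underflow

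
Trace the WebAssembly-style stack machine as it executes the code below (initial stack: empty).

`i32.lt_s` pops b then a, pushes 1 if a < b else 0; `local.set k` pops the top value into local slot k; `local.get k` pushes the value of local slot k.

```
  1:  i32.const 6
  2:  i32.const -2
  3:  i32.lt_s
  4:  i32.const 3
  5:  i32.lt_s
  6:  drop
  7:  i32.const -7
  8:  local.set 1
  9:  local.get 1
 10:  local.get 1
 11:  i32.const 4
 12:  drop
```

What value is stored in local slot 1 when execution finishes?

-7

i32.const 6  : [6]
i32.const -2 : [6, -2]
i32.lt_s     : [0]
i32.const 3  : [0, 3]
i32.lt_s     : [1]
drop         : []
i32.const -7 : [-7]
local.set 1  : []
local.get 1  : [-7]
local.get 1  : [-7, -7]
i32.const 4  : [-7, -7, 4]
drop         : [-7, -7]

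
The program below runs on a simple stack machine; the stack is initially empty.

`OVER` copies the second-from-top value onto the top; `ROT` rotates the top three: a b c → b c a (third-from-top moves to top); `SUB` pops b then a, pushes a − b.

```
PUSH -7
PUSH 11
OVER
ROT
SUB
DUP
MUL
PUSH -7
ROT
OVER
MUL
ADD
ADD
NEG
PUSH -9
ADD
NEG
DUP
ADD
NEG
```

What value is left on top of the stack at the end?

PUSH -7 -> -7
PUSH 11 -> -7 11
OVER    -> -7 11 -7
ROT     -> 11 -7 -7
SUB     -> 11 0
DUP     -> 11 0 0
MUL     -> 11 0
PUSH -7 -> 11 0 -7
ROT     -> 0 -7 11
OVER    -> 0 -7 11 -7
MUL     -> 0 -7 -77
ADD     -> 0 -84
ADD     -> -84
NEG     -> 84
PUSH -9 -> 84 -9
ADD     -> 75
NEG     -> -75
DUP     -> -75 -75
ADD     -> -150
NEG     -> 150

150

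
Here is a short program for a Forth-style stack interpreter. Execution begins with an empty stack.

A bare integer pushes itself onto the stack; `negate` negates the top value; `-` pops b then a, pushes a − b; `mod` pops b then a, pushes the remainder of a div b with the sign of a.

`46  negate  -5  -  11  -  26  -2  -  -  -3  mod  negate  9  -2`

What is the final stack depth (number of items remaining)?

3

46     -> 46
negate -> -46
-5     -> -46 -5
-      -> -41
11     -> -41 11
-      -> -52
26     -> -52 26
-2     -> -52 26 -2
-      -> -52 28
-      -> -80
-3     -> -80 -3
mod    -> -2
negate -> 2
9      -> 2 9
-2     -> 2 9 -2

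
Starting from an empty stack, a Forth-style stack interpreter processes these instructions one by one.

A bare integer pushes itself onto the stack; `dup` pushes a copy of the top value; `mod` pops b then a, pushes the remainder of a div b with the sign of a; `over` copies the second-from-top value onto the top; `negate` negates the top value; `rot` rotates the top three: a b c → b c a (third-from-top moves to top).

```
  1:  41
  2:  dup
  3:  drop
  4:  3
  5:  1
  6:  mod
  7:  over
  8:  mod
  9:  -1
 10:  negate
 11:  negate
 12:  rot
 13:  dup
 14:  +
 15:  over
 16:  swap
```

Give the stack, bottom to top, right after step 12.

[0, -1, 41]

41     : [41]
dup    : [41, 41]
drop   : [41]
3      : [41, 3]
1      : [41, 3, 1]
mod    : [41, 0]
over   : [41, 0, 41]
mod    : [41, 0]
-1     : [41, 0, -1]
negate : [41, 0, 1]
negate : [41, 0, -1]
rot    : [0, -1, 41]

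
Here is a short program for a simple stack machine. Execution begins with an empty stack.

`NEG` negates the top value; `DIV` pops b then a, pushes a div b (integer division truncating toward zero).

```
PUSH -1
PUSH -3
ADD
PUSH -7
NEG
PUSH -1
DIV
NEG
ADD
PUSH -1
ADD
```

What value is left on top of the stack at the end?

PUSH -1 : -1
PUSH -3 : -1 -3
ADD     : -4
PUSH -7 : -4 -7
NEG     : -4 7
PUSH -1 : -4 7 -1
DIV     : -4 -7
NEG     : -4 7
ADD     : 3
PUSH -1 : 3 -1
ADD     : 2

2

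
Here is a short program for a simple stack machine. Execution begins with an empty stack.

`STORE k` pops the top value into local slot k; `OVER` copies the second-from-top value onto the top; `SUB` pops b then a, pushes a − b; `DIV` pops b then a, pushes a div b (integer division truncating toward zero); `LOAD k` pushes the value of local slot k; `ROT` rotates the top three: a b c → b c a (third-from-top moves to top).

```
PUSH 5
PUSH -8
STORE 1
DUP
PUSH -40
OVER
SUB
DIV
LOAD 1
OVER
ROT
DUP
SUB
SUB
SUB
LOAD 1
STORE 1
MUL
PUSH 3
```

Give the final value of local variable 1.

-8

PUSH 5    5
PUSH -8   5 -8
STORE 1   5
DUP       5 5
PUSH -40  5 5 -40
OVER      5 5 -40 5
SUB       5 5 -45
DIV       5 0
LOAD 1    5 0 -8
OVER      5 0 -8 0
ROT       5 -8 0 0
DUP       5 -8 0 0 0
SUB       5 -8 0 0
SUB       5 -8 0
SUB       5 -8
LOAD 1    5 -8 -8
STORE 1   5 -8
MUL       -40
PUSH 3    -40 3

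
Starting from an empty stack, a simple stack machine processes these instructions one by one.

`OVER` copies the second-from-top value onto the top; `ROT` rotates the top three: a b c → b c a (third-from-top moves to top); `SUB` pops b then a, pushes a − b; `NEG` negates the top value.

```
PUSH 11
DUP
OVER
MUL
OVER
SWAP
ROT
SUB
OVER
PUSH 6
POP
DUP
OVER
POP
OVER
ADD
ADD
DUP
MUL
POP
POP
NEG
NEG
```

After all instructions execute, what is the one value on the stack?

PUSH 11 → [11]
DUP     → [11, 11]
OVER    → [11, 11, 11]
MUL     → [11, 121]
OVER    → [11, 121, 11]
SWAP    → [11, 11, 121]
ROT     → [11, 121, 11]
SUB     → [11, 110]
OVER    → [11, 110, 11]
PUSH 6  → [11, 110, 11, 6]
POP     → [11, 110, 11]
DUP     → [11, 110, 11, 11]
OVER    → [11, 110, 11, 11, 11]
POP     → [11, 110, 11, 11]
OVER    → [11, 110, 11, 11, 11]
ADD     → [11, 110, 11, 22]
ADD     → [11, 110, 33]
DUP     → [11, 110, 33, 33]
MUL     → [11, 110, 1089]
POP     → [11, 110]
POP     → [11]
NEG     → [-11]
NEG     → [11]

11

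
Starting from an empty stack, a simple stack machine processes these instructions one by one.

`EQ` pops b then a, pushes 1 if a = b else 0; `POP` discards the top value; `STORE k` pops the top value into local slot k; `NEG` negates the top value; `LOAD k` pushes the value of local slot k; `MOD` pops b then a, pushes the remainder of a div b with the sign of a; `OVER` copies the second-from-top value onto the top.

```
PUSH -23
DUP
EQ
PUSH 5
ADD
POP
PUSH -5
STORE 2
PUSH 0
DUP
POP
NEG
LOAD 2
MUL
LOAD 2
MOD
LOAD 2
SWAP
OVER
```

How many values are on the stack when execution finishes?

3

PUSH -23 : -23
DUP      : -23 -23
EQ       : 1
PUSH 5   : 1 5
ADD      : 6
POP      : (empty)
PUSH -5  : -5
STORE 2  : (empty)
PUSH 0   : 0
DUP      : 0 0
POP      : 0
NEG      : 0
LOAD 2   : 0 -5
MUL      : 0
LOAD 2   : 0 -5
MOD      : 0
LOAD 2   : 0 -5
SWAP     : -5 0
OVER     : -5 0 -5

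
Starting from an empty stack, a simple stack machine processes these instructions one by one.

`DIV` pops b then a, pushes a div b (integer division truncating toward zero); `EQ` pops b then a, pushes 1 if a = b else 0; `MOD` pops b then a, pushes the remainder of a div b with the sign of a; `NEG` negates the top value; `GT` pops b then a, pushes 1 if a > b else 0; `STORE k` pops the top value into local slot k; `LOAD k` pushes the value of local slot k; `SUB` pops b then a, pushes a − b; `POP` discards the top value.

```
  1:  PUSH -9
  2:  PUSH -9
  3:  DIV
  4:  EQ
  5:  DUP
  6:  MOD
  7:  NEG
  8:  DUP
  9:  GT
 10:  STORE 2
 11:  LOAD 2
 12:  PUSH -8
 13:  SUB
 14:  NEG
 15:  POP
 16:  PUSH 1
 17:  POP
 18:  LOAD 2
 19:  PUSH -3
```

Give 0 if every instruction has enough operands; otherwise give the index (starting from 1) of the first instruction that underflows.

4

PUSH -9 → -9
PUSH -9 → -9 -9
DIV     → 1
EQ  — needs 2 operands, stack has 1 → underflow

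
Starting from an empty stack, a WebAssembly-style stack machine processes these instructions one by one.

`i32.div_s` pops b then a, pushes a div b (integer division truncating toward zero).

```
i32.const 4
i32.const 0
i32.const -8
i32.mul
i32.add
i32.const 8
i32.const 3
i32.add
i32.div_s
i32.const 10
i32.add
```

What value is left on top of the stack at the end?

10

i32.const 4  → 4
i32.const 0  → 4 0
i32.const -8 → 4 0 -8
i32.mul      → 4 0
i32.add      → 4
i32.const 8  → 4 8
i32.const 3  → 4 8 3
i32.add      → 4 11
i32.div_s    → 0
i32.const 10 → 0 10
i32.add      → 10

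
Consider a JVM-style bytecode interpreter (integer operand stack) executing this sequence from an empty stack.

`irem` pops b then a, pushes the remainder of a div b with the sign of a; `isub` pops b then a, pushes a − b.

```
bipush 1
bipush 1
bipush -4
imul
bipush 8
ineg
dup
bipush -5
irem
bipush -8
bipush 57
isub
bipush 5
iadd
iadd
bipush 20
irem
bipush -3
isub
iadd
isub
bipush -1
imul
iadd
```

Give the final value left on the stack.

bipush 1  : 1
bipush 1  : 1 1
bipush -4 : 1 1 -4
imul      : 1 -4
bipush 8  : 1 -4 8
ineg      : 1 -4 -8
dup       : 1 -4 -8 -8
bipush -5 : 1 -4 -8 -8 -5
irem      : 1 -4 -8 -3
bipush -8 : 1 -4 -8 -3 -8
bipush 57 : 1 -4 -8 -3 -8 57
isub      : 1 -4 -8 -3 -65
bipush 5  : 1 -4 -8 -3 -65 5
iadd      : 1 -4 -8 -3 -60
iadd      : 1 -4 -8 -63
bipush 20 : 1 -4 -8 -63 20
irem      : 1 -4 -8 -3
bipush -3 : 1 -4 -8 -3 -3
isub      : 1 -4 -8 0
iadd      : 1 -4 -8
isub      : 1 4
bipush -1 : 1 4 -1
imul      : 1 -4
iadd      : -3

-3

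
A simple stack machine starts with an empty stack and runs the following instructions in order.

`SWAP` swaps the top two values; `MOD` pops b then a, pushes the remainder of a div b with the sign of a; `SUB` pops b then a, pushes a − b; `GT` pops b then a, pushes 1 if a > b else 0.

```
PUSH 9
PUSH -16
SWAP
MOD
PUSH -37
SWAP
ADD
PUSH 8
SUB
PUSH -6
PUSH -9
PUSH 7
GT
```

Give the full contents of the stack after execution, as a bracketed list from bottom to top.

[-52, -6, 0]

PUSH 9   -> 9
PUSH -16 -> 9 -16
SWAP     -> -16 9
MOD      -> -7
PUSH -37 -> -7 -37
SWAP     -> -37 -7
ADD      -> -44
PUSH 8   -> -44 8
SUB      -> -52
PUSH -6  -> -52 -6
PUSH -9  -> -52 -6 -9
PUSH 7   -> -52 -6 -9 7
GT       -> -52 -6 0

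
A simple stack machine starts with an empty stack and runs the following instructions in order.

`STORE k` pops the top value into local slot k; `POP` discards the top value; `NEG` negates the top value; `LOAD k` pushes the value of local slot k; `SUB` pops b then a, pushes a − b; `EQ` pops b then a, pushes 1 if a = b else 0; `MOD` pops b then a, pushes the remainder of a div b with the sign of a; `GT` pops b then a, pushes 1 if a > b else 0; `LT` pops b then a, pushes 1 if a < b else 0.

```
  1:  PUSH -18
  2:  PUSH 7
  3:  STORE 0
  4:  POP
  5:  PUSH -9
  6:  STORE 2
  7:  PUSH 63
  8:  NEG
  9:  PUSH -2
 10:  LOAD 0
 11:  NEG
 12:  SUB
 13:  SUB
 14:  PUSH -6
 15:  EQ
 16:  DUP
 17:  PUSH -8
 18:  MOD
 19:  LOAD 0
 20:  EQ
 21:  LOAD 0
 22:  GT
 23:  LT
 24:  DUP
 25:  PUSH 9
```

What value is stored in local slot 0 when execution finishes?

7

PUSH -18 -> -18
PUSH 7   -> -18 7
STORE 0  -> -18
POP      -> (empty)
PUSH -9  -> -9
STORE 2  -> (empty)
PUSH 63  -> 63
NEG      -> -63
PUSH -2  -> -63 -2
LOAD 0   -> -63 -2 7
NEG      -> -63 -2 -7
SUB      -> -63 5
SUB      -> -68
PUSH -6  -> -68 -6
EQ       -> 0
DUP      -> 0 0
PUSH -8  -> 0 0 -8
MOD      -> 0 0
LOAD 0   -> 0 0 7
EQ       -> 0 0
LOAD 0   -> 0 0 7
GT       -> 0 0
LT       -> 0
DUP      -> 0 0
PUSH 9   -> 0 0 9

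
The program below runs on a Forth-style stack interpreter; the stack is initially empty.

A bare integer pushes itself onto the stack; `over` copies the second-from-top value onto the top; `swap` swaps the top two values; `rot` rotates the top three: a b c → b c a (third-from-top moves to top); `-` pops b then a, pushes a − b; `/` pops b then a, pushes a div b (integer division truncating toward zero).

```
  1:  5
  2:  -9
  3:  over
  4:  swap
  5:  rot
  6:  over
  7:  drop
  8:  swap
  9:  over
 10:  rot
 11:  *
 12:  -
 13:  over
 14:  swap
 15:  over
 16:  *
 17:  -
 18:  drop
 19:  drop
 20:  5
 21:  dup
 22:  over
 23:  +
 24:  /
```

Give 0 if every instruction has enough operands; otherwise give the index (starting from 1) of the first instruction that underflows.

5     5
-9    5 -9
over  5 -9 5
swap  5 5 -9
rot   5 -9 5
over  5 -9 5 -9
drop  5 -9 5
swap  5 5 -9
over  5 5 -9 5
rot   5 -9 5 5
*     5 -9 25
-     5 -34
over  5 -34 5
swap  5 5 -34
over  5 5 -34 5
*     5 5 -170
-     5 175
drop  5
drop  (empty)
5     5
dup   5 5
over  5 5 5
+     5 10
/     0

0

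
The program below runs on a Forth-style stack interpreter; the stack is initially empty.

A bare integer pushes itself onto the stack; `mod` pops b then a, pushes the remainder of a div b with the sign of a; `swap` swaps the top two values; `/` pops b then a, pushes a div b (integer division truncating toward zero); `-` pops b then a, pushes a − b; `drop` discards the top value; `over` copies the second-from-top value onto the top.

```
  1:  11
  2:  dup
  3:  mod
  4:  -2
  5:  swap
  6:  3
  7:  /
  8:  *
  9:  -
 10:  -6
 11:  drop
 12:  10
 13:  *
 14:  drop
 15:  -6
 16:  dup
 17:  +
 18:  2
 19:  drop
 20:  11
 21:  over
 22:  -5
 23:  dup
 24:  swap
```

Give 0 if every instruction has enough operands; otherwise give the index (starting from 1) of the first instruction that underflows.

11   : [11]
dup  : [11, 11]
mod  : [0]
-2   : [0, -2]
swap : [-2, 0]
3    : [-2, 0, 3]
/    : [-2, 0]
*    : [0]
-  — needs 2 operands, stack has 1 → underflow

9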